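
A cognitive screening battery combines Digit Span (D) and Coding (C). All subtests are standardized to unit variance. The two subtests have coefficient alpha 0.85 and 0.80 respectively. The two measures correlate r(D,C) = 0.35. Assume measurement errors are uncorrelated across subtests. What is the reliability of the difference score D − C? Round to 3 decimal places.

0.731

Var(D−C) = 1 + 1 − 2·0.35 = 2 − 0.7 = 1.3.
With uncorrelated errors the cross-covariances are all true-score covariance, so they carry over unchanged; only the diagonal terms shrink to ρᵢσᵢ².
True-score variance = [0.85 + 0.80] − 0.7 = 1.65 − 0.7 = 0.95.
Reliability = 0.95 / 1.3 = 0.731.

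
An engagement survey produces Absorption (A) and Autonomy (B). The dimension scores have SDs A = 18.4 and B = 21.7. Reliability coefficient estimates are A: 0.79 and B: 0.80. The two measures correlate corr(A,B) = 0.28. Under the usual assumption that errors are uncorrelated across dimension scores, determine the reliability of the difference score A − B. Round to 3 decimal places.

Var(A−B) = 18.4² + 21.7² − 2·18.4·21.7·0.28 = 809.45 − 223.597 = 585.853.
With uncorrelated errors the cross-covariances are all true-score covariance, so they carry over unchanged; only the diagonal terms shrink to ρᵢσᵢ².
True-score variance = [18.4²·0.79 + 21.7²·0.80] − 223.597 = 644.174 − 223.597 = 420.578.
Reliability = 420.578 / 585.853 = 0.718.

0.718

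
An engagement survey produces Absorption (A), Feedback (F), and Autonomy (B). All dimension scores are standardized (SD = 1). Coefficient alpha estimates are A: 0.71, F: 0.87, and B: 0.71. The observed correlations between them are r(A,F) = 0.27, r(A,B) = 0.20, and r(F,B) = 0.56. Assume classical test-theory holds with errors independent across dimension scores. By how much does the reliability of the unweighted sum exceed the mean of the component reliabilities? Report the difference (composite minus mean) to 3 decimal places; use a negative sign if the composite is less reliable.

0.096

Var(sum) = 3 + 2.06 = 5.06; true-score variance = 2.29 + 2.06 = 4.35; composite reliability = 0.8597.
Mean component reliability = 0.7633.
Difference = 0.8597 − 0.7633 = 0.096.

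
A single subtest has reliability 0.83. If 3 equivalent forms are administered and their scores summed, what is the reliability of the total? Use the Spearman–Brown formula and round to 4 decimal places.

ρ_k = kρ / (1 + (k−1)ρ) = 3·0.83 / (1 + 2·0.83) = 2.490 / 2.660 = 0.9361.

0.9361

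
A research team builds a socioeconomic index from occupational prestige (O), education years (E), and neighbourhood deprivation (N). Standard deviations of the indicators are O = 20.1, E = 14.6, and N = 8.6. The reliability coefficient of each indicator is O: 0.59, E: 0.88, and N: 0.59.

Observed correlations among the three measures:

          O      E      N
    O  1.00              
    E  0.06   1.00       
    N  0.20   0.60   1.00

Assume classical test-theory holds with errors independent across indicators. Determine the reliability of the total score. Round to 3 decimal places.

0.766

Var(O+E+N) = 20.1² + 14.6² + 8.6² + 2·[20.1·14.6·0.06 + 20.1·8.6·0.20 + 14.6·8.6·0.60] = 691.13 + 255.031 = 946.161.
Under uncorrelated errors the observed covariances equal the true-score covariances, so only the own-variance terms attenuate.
True-score variance = [20.1²·0.59 + 14.6²·0.88 + 8.6²·0.59] + 255.031 = 469.583 + 255.031 = 724.614.
Reliability = 724.614 / 946.161 = 0.766.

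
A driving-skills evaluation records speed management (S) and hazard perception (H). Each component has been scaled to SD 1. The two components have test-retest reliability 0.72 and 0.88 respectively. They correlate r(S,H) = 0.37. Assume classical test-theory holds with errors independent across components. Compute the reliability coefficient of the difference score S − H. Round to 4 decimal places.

Var(S−H) = 1 + 1 − 2·0.37 = 2 − 0.74 = 1.26.
With uncorrelated errors the cross-covariances are all true-score covariance, so they carry over unchanged; only the diagonal terms shrink to ρᵢσᵢ².
True-score variance = [0.72 + 0.88] − 0.74 = 1.6 − 0.74 = 0.86.
Reliability = 0.86 / 1.26 = 0.6825.

0.6825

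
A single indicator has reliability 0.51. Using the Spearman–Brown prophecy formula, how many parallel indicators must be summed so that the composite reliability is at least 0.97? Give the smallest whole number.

k ≥ ρ*(1−ρ₁)/(ρ₁(1−ρ*)) = 0.97·0.49 / (0.51·0.03) = 31.065.
Smallest integer k = 32.

32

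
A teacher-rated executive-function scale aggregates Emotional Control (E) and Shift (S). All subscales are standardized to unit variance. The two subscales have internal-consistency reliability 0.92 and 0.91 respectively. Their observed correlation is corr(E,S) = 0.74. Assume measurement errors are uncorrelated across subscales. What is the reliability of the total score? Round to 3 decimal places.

0.951

Var(E+S) = 2 + 2·[0.74] = 2 + 1.48 = 3.48.
With uncorrelated errors the cross-covariances are all true-score covariance, so they carry over unchanged; only the diagonal terms shrink to ρᵢσᵢ².
True-score variance = [0.92 + 0.91] + 1.48 = 1.83 + 1.48 = 3.31.
Reliability = 3.31 / 3.48 = 0.951.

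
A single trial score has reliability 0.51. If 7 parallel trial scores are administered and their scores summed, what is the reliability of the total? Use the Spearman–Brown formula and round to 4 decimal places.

0.8793

ρ_k = kρ / (1 + (k−1)ρ) = 7·0.51 / (1 + 6·0.51) = 3.570 / 4.060 = 0.8793.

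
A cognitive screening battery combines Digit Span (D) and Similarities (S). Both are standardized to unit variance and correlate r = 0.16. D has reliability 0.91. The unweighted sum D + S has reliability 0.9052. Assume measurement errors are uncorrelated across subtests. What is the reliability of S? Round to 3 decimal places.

0.870

Var(D+S) = 2 + 2·0.16 = 2.320.
True-score variance = ρ_D + ρ_S + 2·0.16, so 0.9052 = (0.91 + ρ_S + 0.32) / 2.320.
ρ_S = 0.9052·2.320 − 0.91 − 0.32 = 0.870.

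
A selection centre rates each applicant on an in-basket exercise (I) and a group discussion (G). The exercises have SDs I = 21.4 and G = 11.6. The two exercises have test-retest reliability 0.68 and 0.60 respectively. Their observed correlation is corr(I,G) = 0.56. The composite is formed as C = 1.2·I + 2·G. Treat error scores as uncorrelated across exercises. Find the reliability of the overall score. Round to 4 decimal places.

0.7714

Var(C) = 1.2²·21.4² + 2²·11.6² + 2·[2.4·21.4·11.6·0.56] = 1197.7 + 667.269 = 1864.97.
Under uncorrelated errors the observed covariances equal the true-score covariances, so only the own-variance terms attenuate.
True-score variance = [1.2²·21.4²·0.68 + 2²·11.6²·0.60] + 667.269 = 771.378 + 667.269 = 1438.65.
Reliability = 1438.65 / 1864.97 = 0.7714.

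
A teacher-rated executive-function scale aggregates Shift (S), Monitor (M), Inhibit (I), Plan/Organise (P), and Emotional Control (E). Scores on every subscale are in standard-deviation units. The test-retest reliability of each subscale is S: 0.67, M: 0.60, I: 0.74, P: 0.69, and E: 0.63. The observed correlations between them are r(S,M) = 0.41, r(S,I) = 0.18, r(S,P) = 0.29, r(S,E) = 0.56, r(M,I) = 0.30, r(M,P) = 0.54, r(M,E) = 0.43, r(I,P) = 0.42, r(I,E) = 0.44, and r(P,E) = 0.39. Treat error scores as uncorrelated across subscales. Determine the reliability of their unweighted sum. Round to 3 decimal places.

Var(S+M+I+P+E) = 5 + 2·[0.41 + 0.18 + 0.29 + 0.56 + 0.30 + 0.54 + 0.43 + 0.42 + 0.44 + 0.39] = 5 + 7.92 = 12.92.
With uncorrelated errors the cross-covariances are all true-score covariance, so they carry over unchanged; only the diagonal terms shrink to ρᵢσᵢ².
True-score variance = [0.67 + 0.60 + 0.74 + 0.69 + 0.63] + 7.92 = 3.33 + 7.92 = 11.25.
Reliability = 11.25 / 12.92 = 0.871.

0.871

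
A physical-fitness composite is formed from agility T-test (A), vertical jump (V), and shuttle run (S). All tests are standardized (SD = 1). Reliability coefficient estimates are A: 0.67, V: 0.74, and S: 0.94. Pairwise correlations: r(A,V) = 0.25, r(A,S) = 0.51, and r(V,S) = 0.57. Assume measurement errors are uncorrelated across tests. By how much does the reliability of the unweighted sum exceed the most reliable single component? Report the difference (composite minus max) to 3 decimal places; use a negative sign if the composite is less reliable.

-0.055

Var(sum) = 3 + 2.66 = 5.66; true-score variance = 2.35 + 2.66 = 5.01; composite reliability = 0.8852.
Max component reliability = 0.9400.
Difference = 0.8852 − 0.9400 = -0.055.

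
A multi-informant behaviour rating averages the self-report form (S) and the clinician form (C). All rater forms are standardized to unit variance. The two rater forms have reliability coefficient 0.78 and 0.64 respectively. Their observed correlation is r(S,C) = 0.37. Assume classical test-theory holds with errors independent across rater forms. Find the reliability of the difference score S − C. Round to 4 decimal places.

Var(S−C) = 1 + 1 − 2·0.37 = 2 − 0.74 = 1.26.
Under uncorrelated errors the observed covariances equal the true-score covariances, so only the own-variance terms attenuate.
True-score variance = [0.78 + 0.64] − 0.74 = 1.42 − 0.74 = 0.68.
Reliability = 0.68 / 1.26 = 0.5397.

0.5397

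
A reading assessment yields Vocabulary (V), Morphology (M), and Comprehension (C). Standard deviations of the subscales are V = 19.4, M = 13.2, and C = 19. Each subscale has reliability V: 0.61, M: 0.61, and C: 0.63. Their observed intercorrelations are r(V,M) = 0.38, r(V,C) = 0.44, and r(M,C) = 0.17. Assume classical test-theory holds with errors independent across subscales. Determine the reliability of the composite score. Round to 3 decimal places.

0.770

Var(V+M+C) = 19.4² + 13.2² + 19² + 2·[19.4·13.2·0.38 + 19.4·19·0.44 + 13.2·19·0.17] = 911.6 + 604.261 = 1515.86.
With uncorrelated errors the cross-covariances are all true-score covariance, so they carry over unchanged; only the diagonal terms shrink to ρᵢσᵢ².
True-score variance = [19.4²·0.61 + 13.2²·0.61 + 19²·0.63] + 604.261 = 563.296 + 604.261 = 1167.56.
Reliability = 1167.56 / 1515.86 = 0.770.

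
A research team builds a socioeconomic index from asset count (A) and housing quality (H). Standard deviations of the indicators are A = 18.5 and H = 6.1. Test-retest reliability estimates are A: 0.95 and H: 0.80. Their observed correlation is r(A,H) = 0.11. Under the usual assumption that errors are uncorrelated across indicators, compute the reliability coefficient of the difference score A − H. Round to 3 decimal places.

0.931

Var(A−H) = 18.5² + 6.1² − 2·18.5·6.1·0.11 = 379.46 − 24.827 = 354.633.
Because errors are independent across components, Cov(Tᵢ,Tⱼ) = Cov(Xᵢ,Xⱼ); the off-diagonal part of the true-score variance is the same as above.
True-score variance = [18.5²·0.95 + 6.1²·0.80] − 24.827 = 354.905 − 24.827 = 330.078.
Reliability = 330.078 / 354.633 = 0.931.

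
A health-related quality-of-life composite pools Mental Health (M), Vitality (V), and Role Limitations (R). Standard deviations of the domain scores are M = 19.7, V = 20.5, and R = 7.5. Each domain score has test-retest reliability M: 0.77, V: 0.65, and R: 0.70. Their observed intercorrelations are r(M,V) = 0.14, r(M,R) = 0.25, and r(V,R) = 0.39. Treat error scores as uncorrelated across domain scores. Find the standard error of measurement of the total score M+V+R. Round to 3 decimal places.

Var(total) = 864.59 + 306.878 = 1171.47.
True-score variance = 611.367 + 306.878 = 918.245, so reliability = 0.7838.
Error variance = 1171.47 − 918.245 = 253.223; SEM = √253.223 = 15.913.

15.913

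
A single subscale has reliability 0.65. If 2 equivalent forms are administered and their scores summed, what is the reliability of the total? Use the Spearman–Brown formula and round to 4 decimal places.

0.7879

ρ_k = kρ / (1 + (k−1)ρ) = 2·0.65 / (1 + 1·0.65) = 1.300 / 1.650 = 0.7879.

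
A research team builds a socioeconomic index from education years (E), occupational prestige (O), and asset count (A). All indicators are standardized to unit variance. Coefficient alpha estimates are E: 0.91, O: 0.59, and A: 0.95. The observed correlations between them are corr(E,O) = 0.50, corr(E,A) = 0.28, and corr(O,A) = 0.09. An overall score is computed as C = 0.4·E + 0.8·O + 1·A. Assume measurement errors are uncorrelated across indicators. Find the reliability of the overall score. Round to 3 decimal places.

0.869

Var(C) = 0.4² + 0.8² + 1 + 2·[0.32·0.50 + 0.4·0.28 + 0.8·0.09] = 1.8 + 0.688 = 2.488.
Under uncorrelated errors the observed covariances equal the true-score covariances, so only the own-variance terms attenuate.
True-score variance = [0.4²·0.91 + 0.8²·0.59 + 0.95] + 0.688 = 1.4732 + 0.688 = 2.1612.
Reliability = 2.1612 / 2.488 = 0.869.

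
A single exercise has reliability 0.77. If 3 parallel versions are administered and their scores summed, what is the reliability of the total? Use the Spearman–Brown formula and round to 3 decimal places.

0.909

ρ_k = kρ / (1 + (k−1)ρ) = 3·0.77 / (1 + 2·0.77) = 2.310 / 2.540 = 0.909.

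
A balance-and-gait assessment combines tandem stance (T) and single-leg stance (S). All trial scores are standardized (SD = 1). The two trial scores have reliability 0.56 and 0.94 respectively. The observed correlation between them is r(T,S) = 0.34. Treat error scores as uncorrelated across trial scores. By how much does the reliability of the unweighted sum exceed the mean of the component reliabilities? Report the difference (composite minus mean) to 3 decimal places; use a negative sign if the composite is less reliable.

Var(sum) = 2 + 0.68 = 2.68; true-score variance = 1.5 + 0.68 = 2.18; composite reliability = 0.8134.
Mean component reliability = 0.7500.
Difference = 0.8134 − 0.7500 = 0.063.

0.063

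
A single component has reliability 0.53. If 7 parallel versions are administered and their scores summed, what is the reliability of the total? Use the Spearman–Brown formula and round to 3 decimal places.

ρ_k = kρ / (1 + (k−1)ρ) = 7·0.53 / (1 + 6·0.53) = 3.710 / 4.180 = 0.888.

0.888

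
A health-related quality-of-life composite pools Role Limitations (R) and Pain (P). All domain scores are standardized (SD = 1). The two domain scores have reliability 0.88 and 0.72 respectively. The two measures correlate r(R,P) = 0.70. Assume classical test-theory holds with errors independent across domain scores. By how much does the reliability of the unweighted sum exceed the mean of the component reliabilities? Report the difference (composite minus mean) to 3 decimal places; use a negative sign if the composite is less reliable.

0.082

Var(sum) = 2 + 1.4 = 3.4; true-score variance = 1.6 + 1.4 = 3; composite reliability = 0.8824.
Mean component reliability = 0.8000.
Difference = 0.8824 − 0.8000 = 0.082.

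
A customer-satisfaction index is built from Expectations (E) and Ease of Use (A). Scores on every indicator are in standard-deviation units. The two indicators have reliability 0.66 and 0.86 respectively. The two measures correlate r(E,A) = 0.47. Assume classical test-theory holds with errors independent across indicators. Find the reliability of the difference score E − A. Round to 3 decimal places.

0.547

Var(E−A) = 1 + 1 − 2·0.47 = 2 − 0.94 = 1.06.
Because errors are independent across components, Cov(Tᵢ,Tⱼ) = Cov(Xᵢ,Xⱼ); the off-diagonal part of the true-score variance is the same as above.
True-score variance = [0.66 + 0.86] − 0.94 = 1.52 − 0.94 = 0.58.
Reliability = 0.58 / 1.06 = 0.547.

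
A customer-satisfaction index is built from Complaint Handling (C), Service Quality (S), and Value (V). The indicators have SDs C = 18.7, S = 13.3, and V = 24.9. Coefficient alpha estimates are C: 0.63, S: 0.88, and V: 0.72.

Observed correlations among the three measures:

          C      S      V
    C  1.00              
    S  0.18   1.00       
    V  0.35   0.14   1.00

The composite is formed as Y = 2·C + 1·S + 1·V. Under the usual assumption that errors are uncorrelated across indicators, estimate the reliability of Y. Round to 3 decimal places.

0.772

Var(Y) = 2²·18.7² + 13.3² + 24.9² + 2·[2·18.7·13.3·0.18 + 2·18.7·24.9·0.35 + 13.3·24.9·0.14] = 2195.66 + 923.681 = 3119.34.
With uncorrelated errors the cross-covariances are all true-score covariance, so they carry over unchanged; only the diagonal terms shrink to ρᵢσᵢ².
True-score variance = [2²·18.7²·0.63 + 13.3²·0.88 + 24.9²·0.72] + 923.681 = 1483.29 + 923.681 = 2406.97.
Reliability = 2406.97 / 3119.34 = 0.772.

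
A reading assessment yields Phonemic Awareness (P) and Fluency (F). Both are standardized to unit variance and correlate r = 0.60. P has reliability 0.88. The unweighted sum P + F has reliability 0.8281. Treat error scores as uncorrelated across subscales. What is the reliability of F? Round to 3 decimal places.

Var(P+F) = 2 + 2·0.60 = 3.200.
True-score variance = ρ_P + ρ_F + 2·0.60, so 0.8281 = (0.88 + ρ_F + 1.20) / 3.200.
ρ_F = 0.8281·3.200 − 0.88 − 1.20 = 0.570.

0.570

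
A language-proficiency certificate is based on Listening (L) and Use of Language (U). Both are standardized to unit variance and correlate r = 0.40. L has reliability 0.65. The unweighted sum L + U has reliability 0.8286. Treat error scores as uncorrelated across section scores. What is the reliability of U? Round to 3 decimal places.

0.870

Var(L+U) = 2 + 2·0.40 = 2.800.
True-score variance = ρ_L + ρ_U + 2·0.40, so 0.8286 = (0.65 + ρ_U + 0.80) / 2.800.
ρ_U = 0.8286·2.800 − 0.65 − 0.80 = 0.870.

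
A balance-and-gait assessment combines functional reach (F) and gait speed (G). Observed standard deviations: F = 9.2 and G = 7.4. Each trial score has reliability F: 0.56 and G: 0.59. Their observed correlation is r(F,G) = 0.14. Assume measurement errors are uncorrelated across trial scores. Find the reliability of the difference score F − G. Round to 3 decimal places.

0.504

Var(F−G) = 9.2² + 7.4² − 2·9.2·7.4·0.14 = 139.4 − 19.0624 = 120.338.
Because errors are independent across components, Cov(Tᵢ,Tⱼ) = Cov(Xᵢ,Xⱼ); the off-diagonal part of the true-score variance is the same as above.
True-score variance = [9.2²·0.56 + 7.4²·0.59] − 19.0624 = 79.7068 − 19.0624 = 60.6444.
Reliability = 60.6444 / 120.338 = 0.504.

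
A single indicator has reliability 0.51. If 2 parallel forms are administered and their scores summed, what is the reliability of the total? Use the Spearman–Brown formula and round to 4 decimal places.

ρ_k = kρ / (1 + (k−1)ρ) = 2·0.51 / (1 + 1·0.51) = 1.020 / 1.510 = 0.6755.

0.6755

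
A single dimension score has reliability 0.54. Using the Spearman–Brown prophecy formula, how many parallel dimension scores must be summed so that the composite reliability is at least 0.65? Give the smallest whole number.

k ≥ ρ*(1−ρ₁)/(ρ₁(1−ρ*)) = 0.65·0.46 / (0.54·0.35) = 1.582.
Smallest integer k = 2.

2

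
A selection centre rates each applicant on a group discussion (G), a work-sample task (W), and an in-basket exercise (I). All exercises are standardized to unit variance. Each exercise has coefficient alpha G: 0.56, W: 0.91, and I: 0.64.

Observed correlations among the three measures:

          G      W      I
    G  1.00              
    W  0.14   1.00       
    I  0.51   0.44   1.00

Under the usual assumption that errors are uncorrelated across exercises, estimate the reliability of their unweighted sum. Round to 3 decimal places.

Var(G+W+I) = 3 + 2·[0.14 + 0.51 + 0.44] = 3 + 2.18 = 5.18.
Because errors are independent across components, Cov(Tᵢ,Tⱼ) = Cov(Xᵢ,Xⱼ); the off-diagonal part of the true-score variance is the same as above.
True-score variance = [0.56 + 0.91 + 0.64] + 2.18 = 2.11 + 2.18 = 4.29.
Reliability = 4.29 / 5.18 = 0.828.

0.828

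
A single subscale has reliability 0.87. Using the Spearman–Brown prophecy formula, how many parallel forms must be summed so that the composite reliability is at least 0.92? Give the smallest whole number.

k ≥ ρ*(1−ρ₁)/(ρ₁(1−ρ*)) = 0.92·0.13 / (0.87·0.08) = 1.718.
Smallest integer k = 2.

2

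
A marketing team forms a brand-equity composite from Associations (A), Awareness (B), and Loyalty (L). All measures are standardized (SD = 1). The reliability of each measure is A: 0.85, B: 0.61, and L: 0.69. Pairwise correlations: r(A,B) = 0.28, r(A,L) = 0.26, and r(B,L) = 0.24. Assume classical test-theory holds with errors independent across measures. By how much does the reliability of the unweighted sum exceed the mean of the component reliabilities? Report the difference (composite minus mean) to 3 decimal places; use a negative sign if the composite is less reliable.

Var(sum) = 3 + 1.56 = 4.56; true-score variance = 2.15 + 1.56 = 3.71; composite reliability = 0.8136.
Mean component reliability = 0.7167.
Difference = 0.8136 − 0.7167 = 0.097.

0.097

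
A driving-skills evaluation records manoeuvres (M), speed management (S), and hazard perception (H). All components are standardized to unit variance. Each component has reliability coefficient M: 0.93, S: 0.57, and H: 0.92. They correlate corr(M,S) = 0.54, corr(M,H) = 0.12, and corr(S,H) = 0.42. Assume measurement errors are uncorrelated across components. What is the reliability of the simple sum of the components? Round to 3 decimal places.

0.888

Var(M+S+H) = 3 + 2·[0.54 + 0.12 + 0.42] = 3 + 2.16 = 5.16.
With uncorrelated errors the cross-covariances are all true-score covariance, so they carry over unchanged; only the diagonal terms shrink to ρᵢσᵢ².
True-score variance = [0.93 + 0.57 + 0.92] + 2.16 = 2.42 + 2.16 = 4.58.
Reliability = 4.58 / 5.16 = 0.888.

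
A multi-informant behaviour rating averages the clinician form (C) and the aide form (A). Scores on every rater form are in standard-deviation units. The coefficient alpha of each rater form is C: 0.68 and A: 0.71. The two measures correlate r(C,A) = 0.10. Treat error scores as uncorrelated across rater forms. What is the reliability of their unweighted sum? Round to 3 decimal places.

0.723

Var(C+A) = 2 + 2·[0.10] = 2 + 0.2 = 2.2.
With uncorrelated errors the cross-covariances are all true-score covariance, so they carry over unchanged; only the diagonal terms shrink to ρᵢσᵢ².
True-score variance = [0.68 + 0.71] + 0.2 = 1.39 + 0.2 = 1.59.
Reliability = 1.59 / 2.2 = 0.723.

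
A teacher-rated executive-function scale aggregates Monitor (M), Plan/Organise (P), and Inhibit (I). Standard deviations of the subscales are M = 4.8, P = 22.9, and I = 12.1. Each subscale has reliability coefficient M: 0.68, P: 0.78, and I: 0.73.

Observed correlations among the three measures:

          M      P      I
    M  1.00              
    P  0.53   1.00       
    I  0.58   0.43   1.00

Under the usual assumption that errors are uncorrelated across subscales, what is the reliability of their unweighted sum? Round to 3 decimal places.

Var(M+P+I) = 4.8² + 22.9² + 12.1² + 2·[4.8·22.9·0.53 + 4.8·12.1·0.58 + 22.9·12.1·0.43] = 693.86 + 422.185 = 1116.05.
Under uncorrelated errors the observed covariances equal the true-score covariances, so only the own-variance terms attenuate.
True-score variance = [4.8²·0.68 + 22.9²·0.78 + 12.1²·0.73] + 422.185 = 531.586 + 422.185 = 953.772.
Reliability = 953.772 / 1116.05 = 0.855.

0.855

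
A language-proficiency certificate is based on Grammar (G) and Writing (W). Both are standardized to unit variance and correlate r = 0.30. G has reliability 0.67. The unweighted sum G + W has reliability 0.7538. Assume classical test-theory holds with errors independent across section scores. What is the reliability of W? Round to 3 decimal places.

0.690

Var(G+W) = 2 + 2·0.30 = 2.600.
True-score variance = ρ_G + ρ_W + 2·0.30, so 0.7538 = (0.67 + ρ_W + 0.60) / 2.600.
ρ_W = 0.7538·2.600 − 0.67 − 0.60 = 0.690.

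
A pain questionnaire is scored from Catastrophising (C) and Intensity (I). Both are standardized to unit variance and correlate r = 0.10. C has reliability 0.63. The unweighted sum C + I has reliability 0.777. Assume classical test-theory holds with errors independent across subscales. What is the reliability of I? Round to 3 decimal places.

0.879

Var(C+I) = 2 + 2·0.10 = 2.200.
True-score variance = ρ_C + ρ_I + 2·0.10, so 0.777 = (0.63 + ρ_I + 0.20) / 2.200.
ρ_I = 0.777·2.200 − 0.63 − 0.20 = 0.879.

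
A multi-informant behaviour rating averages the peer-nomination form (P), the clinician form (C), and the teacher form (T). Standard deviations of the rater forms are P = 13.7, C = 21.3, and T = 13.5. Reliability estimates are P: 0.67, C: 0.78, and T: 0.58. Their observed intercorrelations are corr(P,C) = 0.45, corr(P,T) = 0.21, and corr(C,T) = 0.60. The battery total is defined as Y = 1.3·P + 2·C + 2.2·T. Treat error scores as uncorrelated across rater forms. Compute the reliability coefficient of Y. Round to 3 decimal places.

Var(Y) = 1.3²·13.7² + 2²·21.3² + 2.2²·13.5² + 2·[2.6·13.7·21.3·0.45 + 2.86·13.7·13.5·0.21 + 4.4·21.3·13.5·0.60] = 3014.05 + 2423.26 = 5437.31.
Because errors are independent across components, Cov(Tᵢ,Tⱼ) = Cov(Xᵢ,Xⱼ); the off-diagonal part of the true-score variance is the same as above.
True-score variance = [1.3²·13.7²·0.67 + 2²·21.3²·0.78 + 2.2²·13.5²·0.58] + 2423.26 = 2139.65 + 2423.26 = 4562.91.
Reliability = 4562.91 / 5437.31 = 0.839.

0.839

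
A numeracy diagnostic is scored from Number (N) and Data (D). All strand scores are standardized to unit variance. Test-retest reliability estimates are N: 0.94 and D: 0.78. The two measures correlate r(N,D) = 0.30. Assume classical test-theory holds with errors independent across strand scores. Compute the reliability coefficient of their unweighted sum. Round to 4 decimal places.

0.8923

Var(N+D) = 2 + 2·[0.30] = 2 + 0.6 = 2.6.
Because errors are independent across components, Cov(Tᵢ,Tⱼ) = Cov(Xᵢ,Xⱼ); the off-diagonal part of the true-score variance is the same as above.
True-score variance = [0.94 + 0.78] + 0.6 = 1.72 + 0.6 = 2.32.
Reliability = 2.32 / 2.6 = 0.8923.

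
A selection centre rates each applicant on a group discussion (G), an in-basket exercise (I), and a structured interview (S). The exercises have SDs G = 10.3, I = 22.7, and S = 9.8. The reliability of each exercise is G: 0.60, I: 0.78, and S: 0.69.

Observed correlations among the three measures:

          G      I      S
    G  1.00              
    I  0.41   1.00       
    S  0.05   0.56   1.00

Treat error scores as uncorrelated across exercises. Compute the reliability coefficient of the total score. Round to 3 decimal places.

0.841

Var(G+I+S) = 10.3² + 22.7² + 9.8² + 2·[10.3·22.7·0.41 + 10.3·9.8·0.05 + 22.7·9.8·0.56] = 717.42 + 450.973 = 1168.39.
Under uncorrelated errors the observed covariances equal the true-score covariances, so only the own-variance terms attenuate.
True-score variance = [10.3²·0.60 + 22.7²·0.78 + 9.8²·0.69] + 450.973 = 531.848 + 450.973 = 982.821.
Reliability = 982.821 / 1168.39 = 0.841.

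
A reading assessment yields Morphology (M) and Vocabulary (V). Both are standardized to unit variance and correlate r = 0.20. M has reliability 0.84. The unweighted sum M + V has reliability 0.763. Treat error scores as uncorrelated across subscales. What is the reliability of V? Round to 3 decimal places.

0.591

Var(M+V) = 2 + 2·0.20 = 2.400.
True-score variance = ρ_M + ρ_V + 2·0.20, so 0.763 = (0.84 + ρ_V + 0.40) / 2.400.
ρ_V = 0.763·2.400 − 0.84 − 0.40 = 0.591.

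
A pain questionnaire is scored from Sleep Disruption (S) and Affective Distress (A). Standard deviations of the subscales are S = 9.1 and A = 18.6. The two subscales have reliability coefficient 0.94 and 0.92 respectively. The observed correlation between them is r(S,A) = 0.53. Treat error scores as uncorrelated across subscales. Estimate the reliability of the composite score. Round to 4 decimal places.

Var(S+A) = 9.1² + 18.6² + 2·[9.1·18.6·0.53] = 428.77 + 179.416 = 608.186.
Because errors are independent across components, Cov(Tᵢ,Tⱼ) = Cov(Xᵢ,Xⱼ); the off-diagonal part of the true-score variance is the same as above.
True-score variance = [9.1²·0.94 + 18.6²·0.92] + 179.416 = 396.125 + 179.416 = 575.54.
Reliability = 575.54 / 608.186 = 0.9463.

0.9463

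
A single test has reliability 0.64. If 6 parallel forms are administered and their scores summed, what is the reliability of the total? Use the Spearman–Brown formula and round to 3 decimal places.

ρ_k = kρ / (1 + (k−1)ρ) = 6·0.64 / (1 + 5·0.64) = 3.840 / 4.200 = 0.914.

0.914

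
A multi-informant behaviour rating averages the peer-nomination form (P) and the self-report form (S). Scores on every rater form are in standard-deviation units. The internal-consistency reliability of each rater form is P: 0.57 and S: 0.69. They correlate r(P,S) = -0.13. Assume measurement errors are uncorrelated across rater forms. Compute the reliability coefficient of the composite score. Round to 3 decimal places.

0.575

Var(P+S) = 2 + 2·[(-0.13)] = 2 − 0.26 = 1.74.
Because errors are independent across components, Cov(Tᵢ,Tⱼ) = Cov(Xᵢ,Xⱼ); the off-diagonal part of the true-score variance is the same as above.
True-score variance = [0.57 + 0.69] − 0.26 = 1.26 − 0.26 = 1.
Reliability = 1 / 1.74 = 0.575.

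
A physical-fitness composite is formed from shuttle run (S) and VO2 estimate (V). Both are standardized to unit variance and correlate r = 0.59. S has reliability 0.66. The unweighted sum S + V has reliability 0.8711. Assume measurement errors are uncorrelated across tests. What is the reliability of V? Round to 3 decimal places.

Var(S+V) = 2 + 2·0.59 = 3.180.
True-score variance = ρ_S + ρ_V + 2·0.59, so 0.8711 = (0.66 + ρ_V + 1.18) / 3.180.
ρ_V = 0.8711·3.180 − 0.66 − 1.18 = 0.930.

0.930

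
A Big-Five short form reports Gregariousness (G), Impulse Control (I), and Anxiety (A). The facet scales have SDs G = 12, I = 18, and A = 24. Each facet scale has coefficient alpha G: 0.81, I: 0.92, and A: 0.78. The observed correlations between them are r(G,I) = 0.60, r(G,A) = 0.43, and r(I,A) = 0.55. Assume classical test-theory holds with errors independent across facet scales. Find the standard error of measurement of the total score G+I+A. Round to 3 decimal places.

13.416

Var(total) = 1044 + 982.08 = 2026.08.
True-score variance = 864 + 982.08 = 1846.08, so reliability = 0.9112.
Error variance = 2026.08 − 1846.08 = 180; SEM = √180 = 13.416.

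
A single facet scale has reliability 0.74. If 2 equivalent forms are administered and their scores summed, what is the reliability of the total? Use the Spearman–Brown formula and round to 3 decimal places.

0.851

ρ_k = kρ / (1 + (k−1)ρ) = 2·0.74 / (1 + 1·0.74) = 1.480 / 1.740 = 0.851.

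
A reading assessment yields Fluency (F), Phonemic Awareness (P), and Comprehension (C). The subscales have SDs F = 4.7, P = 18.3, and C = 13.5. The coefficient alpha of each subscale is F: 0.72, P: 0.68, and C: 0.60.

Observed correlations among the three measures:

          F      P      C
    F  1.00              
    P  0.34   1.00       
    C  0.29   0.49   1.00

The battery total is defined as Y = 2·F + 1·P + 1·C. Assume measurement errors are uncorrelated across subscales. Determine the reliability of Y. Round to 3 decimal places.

0.803

Var(Y) = 2²·4.7² + 18.3² + 13.5² + 2·[2·4.7·18.3·0.34 + 2·4.7·13.5·0.29 + 18.3·13.5·0.49] = 605.5 + 432.685 = 1038.18.
Because errors are independent across components, Cov(Tᵢ,Tⱼ) = Cov(Xᵢ,Xⱼ); the off-diagonal part of the true-score variance is the same as above.
True-score variance = [2²·4.7²·0.72 + 18.3²·0.68 + 13.5²·0.60] + 432.685 = 400.694 + 432.685 = 833.379.
Reliability = 833.379 / 1038.18 = 0.803.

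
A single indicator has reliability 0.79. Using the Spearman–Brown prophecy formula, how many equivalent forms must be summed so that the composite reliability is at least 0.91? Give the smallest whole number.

k ≥ ρ*(1−ρ₁)/(ρ₁(1−ρ*)) = 0.91·0.21 / (0.79·0.09) = 2.688.
Smallest integer k = 3.

3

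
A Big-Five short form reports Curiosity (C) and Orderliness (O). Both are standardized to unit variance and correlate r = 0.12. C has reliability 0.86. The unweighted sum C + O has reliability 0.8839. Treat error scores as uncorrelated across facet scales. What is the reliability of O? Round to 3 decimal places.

0.880

Var(C+O) = 2 + 2·0.12 = 2.240.
True-score variance = ρ_C + ρ_O + 2·0.12, so 0.8839 = (0.86 + ρ_O + 0.24) / 2.240.
ρ_O = 0.8839·2.240 − 0.86 − 0.24 = 0.880.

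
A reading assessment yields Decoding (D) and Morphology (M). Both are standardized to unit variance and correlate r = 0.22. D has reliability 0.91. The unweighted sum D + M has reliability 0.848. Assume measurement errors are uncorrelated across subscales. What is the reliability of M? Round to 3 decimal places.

0.719

Var(D+M) = 2 + 2·0.22 = 2.440.
True-score variance = ρ_D + ρ_M + 2·0.22, so 0.848 = (0.91 + ρ_M + 0.44) / 2.440.
ρ_M = 0.848·2.440 − 0.91 − 0.44 = 0.719.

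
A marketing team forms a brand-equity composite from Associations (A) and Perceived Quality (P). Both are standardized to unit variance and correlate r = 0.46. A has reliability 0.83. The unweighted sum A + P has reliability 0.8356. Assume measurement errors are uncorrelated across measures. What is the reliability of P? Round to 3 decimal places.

0.690

Var(A+P) = 2 + 2·0.46 = 2.920.
True-score variance = ρ_A + ρ_P + 2·0.46, so 0.8356 = (0.83 + ρ_P + 0.92) / 2.920.
ρ_P = 0.8356·2.920 − 0.83 − 0.92 = 0.690.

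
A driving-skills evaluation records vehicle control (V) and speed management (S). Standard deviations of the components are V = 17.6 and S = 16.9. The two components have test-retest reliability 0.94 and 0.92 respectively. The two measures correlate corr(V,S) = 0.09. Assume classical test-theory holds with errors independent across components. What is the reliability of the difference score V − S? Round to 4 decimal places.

Var(V−S) = 17.6² + 16.9² − 2·17.6·16.9·0.09 = 595.37 − 53.5392 = 541.831.
Because errors are independent across components, Cov(Tᵢ,Tⱼ) = Cov(Xᵢ,Xⱼ); the off-diagonal part of the true-score variance is the same as above.
True-score variance = [17.6²·0.94 + 16.9²·0.92] − 53.5392 = 553.936 − 53.5392 = 500.396.
Reliability = 500.396 / 541.831 = 0.9235.

0.9235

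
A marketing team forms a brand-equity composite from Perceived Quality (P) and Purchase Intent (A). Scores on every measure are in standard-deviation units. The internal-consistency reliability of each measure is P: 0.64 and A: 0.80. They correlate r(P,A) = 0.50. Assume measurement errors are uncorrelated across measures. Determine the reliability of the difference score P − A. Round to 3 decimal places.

Var(P−A) = 1 + 1 − 2·0.50 = 2 − 1 = 1.
Under uncorrelated errors the observed covariances equal the true-score covariances, so only the own-variance terms attenuate.
True-score variance = [0.64 + 0.80] − 1 = 1.44 − 1 = 0.44.
Reliability = 0.44 / 1 = 0.440.

0.440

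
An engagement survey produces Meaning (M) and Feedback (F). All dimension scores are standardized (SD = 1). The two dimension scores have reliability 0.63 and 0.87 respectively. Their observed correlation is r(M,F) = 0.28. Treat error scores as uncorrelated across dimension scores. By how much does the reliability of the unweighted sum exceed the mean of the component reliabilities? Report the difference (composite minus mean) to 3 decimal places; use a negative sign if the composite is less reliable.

0.055

Var(sum) = 2 + 0.56 = 2.56; true-score variance = 1.5 + 0.56 = 2.06; composite reliability = 0.8047.
Mean component reliability = 0.7500.
Difference = 0.8047 − 0.7500 = 0.055.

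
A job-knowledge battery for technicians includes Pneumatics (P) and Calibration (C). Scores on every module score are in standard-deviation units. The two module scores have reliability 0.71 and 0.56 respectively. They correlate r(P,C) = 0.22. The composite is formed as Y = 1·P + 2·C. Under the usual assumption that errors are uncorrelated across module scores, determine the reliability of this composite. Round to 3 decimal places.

Var(Y) = 1 + 2² + 2·[2·0.22] = 5 + 0.88 = 5.88.
Under uncorrelated errors the observed covariances equal the true-score covariances, so only the own-variance terms attenuate.
True-score variance = [0.71 + 2²·0.56] + 0.88 = 2.95 + 0.88 = 3.83.
Reliability = 3.83 / 5.88 = 0.651.

0.651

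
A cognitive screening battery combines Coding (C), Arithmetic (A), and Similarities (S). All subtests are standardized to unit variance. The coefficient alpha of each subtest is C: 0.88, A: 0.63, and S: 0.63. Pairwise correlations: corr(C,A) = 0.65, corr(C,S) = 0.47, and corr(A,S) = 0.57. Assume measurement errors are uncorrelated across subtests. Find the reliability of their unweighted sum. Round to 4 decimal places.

Var(C+A+S) = 3 + 2·[0.65 + 0.47 + 0.57] = 3 + 3.38 = 6.38.
With uncorrelated errors the cross-covariances are all true-score covariance, so they carry over unchanged; only the diagonal terms shrink to ρᵢσᵢ².
True-score variance = [0.88 + 0.63 + 0.63] + 3.38 = 2.14 + 3.38 = 5.52.
Reliability = 5.52 / 6.38 = 0.8652.

0.8652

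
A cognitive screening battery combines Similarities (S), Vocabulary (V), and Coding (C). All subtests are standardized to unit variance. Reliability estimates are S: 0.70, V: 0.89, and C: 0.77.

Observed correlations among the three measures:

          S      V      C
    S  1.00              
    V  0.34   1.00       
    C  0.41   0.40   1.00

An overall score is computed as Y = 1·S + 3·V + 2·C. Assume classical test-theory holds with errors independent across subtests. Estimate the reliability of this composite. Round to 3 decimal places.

Var(Y) = 1 + 3² + 2² + 2·[3·0.34 + 2·0.41 + 6·0.40] = 14 + 8.48 = 22.48.
Because errors are independent across components, Cov(Tᵢ,Tⱼ) = Cov(Xᵢ,Xⱼ); the off-diagonal part of the true-score variance is the same as above.
True-score variance = [0.70 + 3²·0.89 + 2²·0.77] + 8.48 = 11.79 + 8.48 = 20.27.
Reliability = 20.27 / 22.48 = 0.902.

0.902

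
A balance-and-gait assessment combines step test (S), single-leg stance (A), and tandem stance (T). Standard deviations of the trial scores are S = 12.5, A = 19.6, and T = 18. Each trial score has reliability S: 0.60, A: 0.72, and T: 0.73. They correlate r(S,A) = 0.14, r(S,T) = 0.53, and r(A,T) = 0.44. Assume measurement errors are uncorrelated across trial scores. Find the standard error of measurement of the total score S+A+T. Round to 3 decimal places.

Var(total) = 864.41 + 617.564 = 1481.97.
True-score variance = 606.865 + 617.564 = 1224.43, so reliability = 0.8262.
Error variance = 1481.97 − 1224.43 = 257.545; SEM = √257.545 = 16.048.

16.048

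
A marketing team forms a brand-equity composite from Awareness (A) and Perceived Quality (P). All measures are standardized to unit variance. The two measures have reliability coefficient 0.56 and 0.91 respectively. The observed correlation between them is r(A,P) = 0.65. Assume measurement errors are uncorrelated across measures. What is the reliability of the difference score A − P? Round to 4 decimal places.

0.2429

Var(A−P) = 1 + 1 − 2·0.65 = 2 − 1.3 = 0.7.
Under uncorrelated errors the observed covariances equal the true-score covariances, so only the own-variance terms attenuate.
True-score variance = [0.56 + 0.91] − 1.3 = 1.47 − 1.3 = 0.17.
Reliability = 0.17 / 0.7 = 0.2429.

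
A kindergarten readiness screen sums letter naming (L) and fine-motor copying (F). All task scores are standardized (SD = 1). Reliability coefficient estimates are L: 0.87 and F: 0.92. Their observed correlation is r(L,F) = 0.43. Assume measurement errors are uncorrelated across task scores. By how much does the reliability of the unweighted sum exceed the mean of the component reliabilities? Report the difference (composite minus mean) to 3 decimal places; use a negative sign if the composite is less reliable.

Var(sum) = 2 + 0.86 = 2.86; true-score variance = 1.79 + 0.86 = 2.65; composite reliability = 0.9266.
Mean component reliability = 0.8950.
Difference = 0.9266 − 0.8950 = 0.032.

0.032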